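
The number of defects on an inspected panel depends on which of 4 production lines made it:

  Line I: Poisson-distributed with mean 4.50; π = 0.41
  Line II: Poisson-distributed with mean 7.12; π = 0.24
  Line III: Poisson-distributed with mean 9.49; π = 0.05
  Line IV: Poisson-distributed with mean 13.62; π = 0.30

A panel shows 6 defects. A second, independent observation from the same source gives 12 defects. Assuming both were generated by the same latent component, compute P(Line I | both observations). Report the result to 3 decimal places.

0.048

By Bayes' theorem, P(k | x) = P(Z=k) f_k(x) / Σ_j P(Z=j) f_j(x).
Since both observations come from the same component, the likelihood for component k is f_k(x₁)·f_k(x₂).
  p_I = [0.12812] × [0.00159915] = 0.000204883
  p_II = [0.146343] × [0.028658] = 0.00419389
  p_III = [0.0767026] × [0.0842176] = 0.00645971
  p_IV = [0.0107805] × [0.103442] = 0.00111516
Prior × likelihood for each component:
  P(Z=I)·p_I = 0.41 × 0.000204883 = 8.40019e-05
  P(Z=II)·p_II = 0.24 × 0.00419389 = 0.00100653
  P(Z=III)·p_III = 0.05 × 0.00645971 = 0.000322986
  P(Z=IV)·p_IV = 0.30 × 0.00111516 = 0.000334548
Evidence: 8.40019e-05 + 0.00100653 + 0.000322986 + 0.000334548 = 0.00174807
P(Line I | data) = 8.40019e-05 / 0.00174807 ≈ 0.048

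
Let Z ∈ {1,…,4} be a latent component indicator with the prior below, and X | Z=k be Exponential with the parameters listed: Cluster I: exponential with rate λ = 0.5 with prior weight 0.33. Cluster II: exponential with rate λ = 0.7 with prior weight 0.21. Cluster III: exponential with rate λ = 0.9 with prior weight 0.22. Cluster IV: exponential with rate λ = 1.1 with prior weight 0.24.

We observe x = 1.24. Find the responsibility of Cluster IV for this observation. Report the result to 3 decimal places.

Apply Bayes' rule: the posterior for each component is proportional to its prior times its likelihood at x.
Component likelihoods at x = 1.24:
  L_I = 0.268972
  L_II = 0.293853
  L_III = 0.294829
  L_IV = 0.2812
Weight by the priors:
  w_I·L_I = 0.33 × 0.268972 = 0.0887608
  w_II·L_II = 0.21 × 0.293853 = 0.0617092
  w_III·L_III = 0.22 × 0.294829 = 0.0648623
  w_IV·L_IV = 0.24 × 0.2812 = 0.067488
Evidence: 0.0887608 + 0.0617092 + 0.0648623 + 0.067488 = 0.28282
P(Cluster IV | x) ≈ 0.239

0.239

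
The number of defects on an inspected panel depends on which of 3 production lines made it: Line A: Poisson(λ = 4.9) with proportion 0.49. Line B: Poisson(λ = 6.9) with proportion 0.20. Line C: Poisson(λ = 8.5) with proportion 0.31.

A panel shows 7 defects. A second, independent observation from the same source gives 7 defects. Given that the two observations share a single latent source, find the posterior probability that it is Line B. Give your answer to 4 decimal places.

P(component k | x) = P(Z=k)·f_k(x) / marginal(x), where marginal(x) = Σ_j P(Z=j)·f_j(x).
Since both observations come from the same component, the likelihood for component k is f_k(x₁)·f_k(x₂).
  L_A = [0.100207] × [0.100207] = 0.0100415
  L_B = [0.148895] × [0.148895] = 0.0221698
  L_C = [0.129419] × [0.129419] = 0.0167493
Prior × likelihood for each component:
  P(Z=A)·L_A = 0.49 × 0.0100415 = 0.00492033
  P(Z=B)·L_B = 0.20 × 0.0221698 = 0.00443397
  P(Z=C)·L_C = 0.31 × 0.0167493 = 0.0051923
Normaliser: 0.00492033 + 0.00443397 + 0.0051923 = 0.0145466
P(Line B | x₁, x₂) ≈ 0.3048

0.3048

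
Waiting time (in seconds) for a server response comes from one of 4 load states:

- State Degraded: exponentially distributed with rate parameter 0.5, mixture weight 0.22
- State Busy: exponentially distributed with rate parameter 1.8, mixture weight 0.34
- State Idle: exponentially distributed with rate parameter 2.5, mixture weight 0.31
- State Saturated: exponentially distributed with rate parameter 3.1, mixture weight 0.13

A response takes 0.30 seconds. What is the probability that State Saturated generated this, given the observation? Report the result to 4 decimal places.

0.1628

Posterior ∝ prior × likelihood, so P(k | x) ∝ P(Z=k) f_k(x); normalise over all components.
Exponential densities:
  f_Degraded = 0.430354
  f_Busy = 1.04895
  f_Idle = 1.18092
  f_Saturated = 1.22312
Prior × likelihood for each component:
  P(Z=Degraded)·f_Degraded = 0.22 × 0.430354 = 0.0946779
  P(Z=Busy)·f_Busy = 0.34 × 1.04895 = 0.356642
  P(Z=Idle)·f_Idle = 0.31 × 1.18092 = 0.366084
  P(Z=Saturated)·f_Saturated = 0.13 × 1.22312 = 0.159005
Evidence: 0.0946779 + 0.356642 + 0.366084 + 0.159005 = 0.976409
So the posterior for State Saturated is 0.159005 / 0.976409 ≈ 0.1628.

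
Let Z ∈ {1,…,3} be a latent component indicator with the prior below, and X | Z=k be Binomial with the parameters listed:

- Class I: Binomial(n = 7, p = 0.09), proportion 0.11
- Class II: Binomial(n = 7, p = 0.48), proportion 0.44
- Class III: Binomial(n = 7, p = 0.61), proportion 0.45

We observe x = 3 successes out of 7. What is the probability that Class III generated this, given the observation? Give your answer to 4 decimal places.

Posterior ∝ prior × likelihood, so P(k | x) ∝ P(Z=k) f_k(x); normalise over all components.
Component likelihoods at x = 3 successes out of 7:
  L_I = 0.0174969
  L_II = 0.283012
  L_III = 0.183788
Prior × likelihood for each component:
  P(Z=I)·L_I = 0.11 × 0.0174969 = 0.00192466
  P(Z=II)·L_II = 0.44 × 0.283012 = 0.124525
  P(Z=III)·L_III = 0.45 × 0.183788 = 0.0827044
Evidence: 0.00192466 + 0.124525 + 0.0827044 = 0.209154
P(Class III | x) = 0.0827044 / 0.209154 ≈ 0.3954

0.3954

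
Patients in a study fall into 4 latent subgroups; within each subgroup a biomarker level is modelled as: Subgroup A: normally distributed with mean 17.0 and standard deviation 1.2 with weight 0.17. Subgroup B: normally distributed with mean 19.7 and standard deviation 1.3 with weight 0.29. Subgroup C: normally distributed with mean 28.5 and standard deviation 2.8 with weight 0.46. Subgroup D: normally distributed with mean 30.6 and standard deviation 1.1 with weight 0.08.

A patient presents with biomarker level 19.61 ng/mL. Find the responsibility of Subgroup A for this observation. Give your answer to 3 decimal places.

0.056

The responsibility of component k is w_k f_k(x) divided by Σ_j w_j f_j(x).
Normal densities:
  L_A = (1/(1.2·√(2π)))·exp(−(19.61−17.0)²/(2·1.2²)) = 0.332452·exp(-2.36531) = 0.0312239
  L_B = (1/(1.3·√(2π)))·exp(−(19.61−19.7)²/(2·1.3²)) = 0.306879·exp(-0.00240) = 0.306144
  L_C = (1/(2.8·√(2π)))·exp(−(19.61−28.5)²/(2·2.8²)) = 0.142479·exp(-5.04031) = 0.000922087
  L_D = (1/(1.1·√(2π)))·exp(−(19.61−30.6)²/(2·1.1²)) = 0.362675·exp(-49.90913) = 7.66049e-23
Weight by the priors:
  w_A·L_A = 0.17 × 0.0312239 = 0.00530806
  w_B·L_B = 0.29 × 0.306144 = 0.0887818
  w_C·L_C = 0.46 × 0.000922087 = 0.00042416
  w_D·L_D = 0.08 × 7.66049e-23 = 6.12839e-24
Normaliser: 0.00530806 + 0.0887818 + 0.00042416 + 6.12839e-24 = 0.094514
P(Subgroup A | x) = 0.00530806 / 0.094514 ≈ 0.056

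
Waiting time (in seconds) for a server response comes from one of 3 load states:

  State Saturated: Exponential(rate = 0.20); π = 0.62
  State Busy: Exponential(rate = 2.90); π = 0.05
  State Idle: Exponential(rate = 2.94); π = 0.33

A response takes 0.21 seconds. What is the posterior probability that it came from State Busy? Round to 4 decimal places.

0.1094

Apply Bayes' rule: the posterior for each component is proportional to its prior times its likelihood at x.
Evaluate each component's likelihood at the observed value:
  p_Saturated = 0.20·e^(−0.20·0.21) = 0.20·e^(−0.0420) = 0.191774
  p_Busy = 2.90·e^(−2.90·0.21) = 2.90·e^(−0.6090) = 1.57729
  p_Idle = 2.94·e^(−2.94·0.21) = 2.94·e^(−0.6174) = 1.58567
Unnormalised posteriors:
  π_Saturated·p_Saturated = 0.62 × 0.191774 = 0.1189
  π_Busy·p_Busy = 0.05 × 1.57729 = 0.0788647
  π_Idle·p_Idle = 0.33 × 1.58567 = 0.523272
Marginal: 0.1189 + 0.0788647 + 0.523272 = 0.721037
Responsibility of State Busy: 0.0788647 / 0.721037 ≈ 0.1094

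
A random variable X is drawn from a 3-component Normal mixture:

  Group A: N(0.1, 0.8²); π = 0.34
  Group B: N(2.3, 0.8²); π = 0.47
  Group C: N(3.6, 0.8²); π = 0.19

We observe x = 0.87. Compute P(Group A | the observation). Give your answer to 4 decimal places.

0.6910

By Bayes' theorem, P(k | x) = w_k f_k(x) / Σ_j w_j f_j(x).
Evaluate each component's likelihood at the observed value:
  L_A = (1/(0.8·√(2π)))·exp(−(0.87−0.1)²/(2·0.8²)) = 0.498678·exp(-0.46320) = 0.3138
  L_B = (1/(0.8·√(2π)))·exp(−(0.87−2.3)²/(2·0.8²)) = 0.498678·exp(-1.59758) = 0.100925
  L_C = (1/(0.8·√(2π)))·exp(−(0.87−3.6)²/(2·0.8²)) = 0.498678·exp(-5.82258) = 0.00147607
Multiply by the mixture weights:
  w_A·L_A = 0.34 × 0.3138 = 0.106692
  w_B·L_B = 0.47 × 0.100925 = 0.047435
  w_C·L_C = 0.19 × 0.00147607 = 0.000280453
Denominator: 0.106692 + 0.047435 + 0.000280453 = 0.154408
P(Group A | the observation) = 0.106692 / 0.154408 ≈ 0.6910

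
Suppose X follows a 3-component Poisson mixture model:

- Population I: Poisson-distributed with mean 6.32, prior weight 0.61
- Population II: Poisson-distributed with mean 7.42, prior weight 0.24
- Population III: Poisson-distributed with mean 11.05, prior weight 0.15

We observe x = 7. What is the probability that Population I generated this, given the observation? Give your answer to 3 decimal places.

0.662

Apply Bayes' rule: the posterior for each component is proportional to its prior times its likelihood at x.
Component likelihoods at x = 7:
  f_I = 0.143829
  f_II = 0.147208
  f_III = 0.0634091
Prior × likelihood for each component:
  w_I·f_I = 0.61 × 0.143829 = 0.087736
  w_II·f_II = 0.24 × 0.147208 = 0.0353299
  w_III·f_III = 0.15 × 0.0634091 = 0.00951136
Denominator: 0.087736 + 0.0353299 + 0.00951136 = 0.132577
P(Population I | 7) = 0.087736 / 0.132577 ≈ 0.662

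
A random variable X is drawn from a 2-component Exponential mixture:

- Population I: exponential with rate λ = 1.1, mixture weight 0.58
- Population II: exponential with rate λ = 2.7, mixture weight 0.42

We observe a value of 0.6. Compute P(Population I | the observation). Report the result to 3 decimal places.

Apply Bayes' rule: the posterior for each component is proportional to its prior times its likelihood at x.
Exponential densities:
  L_I = 0.568536
  L_II = 0.534326
Unnormalised posteriors:
  P(Z=I)·L_I = 0.58 × 0.568536 = 0.329751
  P(Z=II)·L_II = 0.42 × 0.534326 = 0.224417
Marginal: 0.329751 + 0.224417 = 0.554168
So the posterior for Population I is 0.329751 / 0.554168 ≈ 0.595.

0.595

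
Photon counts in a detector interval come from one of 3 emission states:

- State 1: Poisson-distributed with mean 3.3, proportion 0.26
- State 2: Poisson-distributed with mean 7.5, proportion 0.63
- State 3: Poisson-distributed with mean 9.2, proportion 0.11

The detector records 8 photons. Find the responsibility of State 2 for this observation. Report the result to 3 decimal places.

The responsibility of component k is π_k f_k(x) divided by Σ_j π_j f_j(x).
Poisson probabilities:
  L_1 = 0.0128653
  L_2 = 0.137329
  L_3 = 0.128609
Multiply by the mixture weights:
  π_1·L_1 = 0.26 × 0.0128653 = 0.00334497
  π_2·L_2 = 0.63 × 0.137329 = 0.086517
  π_3·L_3 = 0.11 × 0.128609 = 0.014147
Marginal: 0.00334497 + 0.086517 + 0.014147 = 0.104009
P(State 2 | the observation) = 0.086517 / 0.104009 ≈ 0.832

0.832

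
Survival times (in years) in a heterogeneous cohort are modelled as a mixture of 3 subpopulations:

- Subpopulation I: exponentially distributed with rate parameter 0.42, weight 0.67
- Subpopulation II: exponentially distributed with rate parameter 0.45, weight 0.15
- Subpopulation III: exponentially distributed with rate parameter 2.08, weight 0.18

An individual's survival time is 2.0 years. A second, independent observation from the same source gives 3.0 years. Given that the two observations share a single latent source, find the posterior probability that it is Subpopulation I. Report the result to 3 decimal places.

0.818

Posterior ∝ prior × likelihood, so P(k | x) ∝ π_k f_k(x); normalise over all components.
Since both observations come from the same component, the likelihood for component k is f_k(x₁)·f_k(x₂).
  L_I = [0.42·e^(−0.42·2.0) = 0.42·e^(−0.8400) = 0.181318] × [0.119135] = 0.0216013
  L_II = [0.45·e^(−0.45·2.0) = 0.45·e^(−0.9000) = 0.182956] × [0.116658] = 0.0213433
  L_III = [2.08·e^(−2.08·2.0) = 2.08·e^(−4.1600) = 0.0324637] × [0.0040557] = 0.000131663
Prior × likelihood for each component:
  π_I·L_I = 0.67 × 0.0216013 = 0.0144729
  π_II·L_II = 0.15 × 0.0213433 = 0.0032015
  π_III·L_III = 0.18 × 0.000131663 = 2.36994e-05
Denominator: 0.0144729 + 0.0032015 + 2.36994e-05 = 0.0176981
P(Subpopulation I | data) = 0.0144729 / 0.0176981 ≈ 0.818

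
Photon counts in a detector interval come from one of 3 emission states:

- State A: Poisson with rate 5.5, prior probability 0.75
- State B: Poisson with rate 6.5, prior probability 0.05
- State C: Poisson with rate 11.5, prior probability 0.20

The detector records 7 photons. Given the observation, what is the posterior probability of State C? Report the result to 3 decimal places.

0.097

P(component k | x) = π_k·f_k(x) / marginal(x), where marginal(x) = Σ_j π_j·f_j(x).
Evaluate each component's likelihood at the observed value:
  L_A = 0.123449
  L_B = 0.146234
  L_C = 0.0534648
Prior × likelihood for each component:
  π_A·L_A = 0.75 × 0.123449 = 0.092587
  π_B·L_B = 0.05 × 0.146234 = 0.00731171
  π_C·L_C = 0.20 × 0.0534648 = 0.010693
Sum: 0.092587 + 0.00731171 + 0.010693 = 0.110592
So the posterior for State C is 0.010693 / 0.110592 ≈ 0.097.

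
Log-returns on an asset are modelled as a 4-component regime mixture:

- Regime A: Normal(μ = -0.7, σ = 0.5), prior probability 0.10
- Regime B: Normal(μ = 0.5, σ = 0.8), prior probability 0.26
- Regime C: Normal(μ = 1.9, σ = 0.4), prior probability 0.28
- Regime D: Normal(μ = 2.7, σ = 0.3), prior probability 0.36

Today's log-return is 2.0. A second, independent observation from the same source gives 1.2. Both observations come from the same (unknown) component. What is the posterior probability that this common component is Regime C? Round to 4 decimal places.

By Bayes' theorem, P(k | x) = w_k f_k(x) / Σ_j w_j f_j(x).
Since both observations come from the same component, the likelihood for component k is f_k(x₁)·f_k(x₂).
  f_A = [(1/(0.5·√(2π)))·exp(−(2.0−-0.7)²/(2·0.5²)) = 0.797885·exp(-14.58000) = 3.71472e-07] × [0.000583894] = 2.169e-10
  f_B = [(1/(0.8·√(2π)))·exp(−(2.0−0.5)²/(2·0.8²)) = 0.498678·exp(-1.75781) = 0.0859828] × [0.340069] = 0.0292401
  f_C = [(1/(0.4·√(2π)))·exp(−(2.0−1.9)²/(2·0.4²)) = 0.997356·exp(-0.03125) = 0.96667] × [0.215693] = 0.208504
  f_D = [(1/(0.3·√(2π)))·exp(−(2.0−2.7)²/(2·0.3²)) = 1.329808·exp(-2.72222) = 0.0874063] × [4.95573e-06] = 4.33162e-07
Prior × likelihood for each component:
  w_A·f_A = 0.10 × 2.169e-10 = 2.169e-11
  w_B·f_B = 0.26 × 0.0292401 = 0.00760242
  w_C·f_C = 0.28 × 0.208504 = 0.0583812
  w_D·f_D = 0.36 × 4.33162e-07 = 1.55938e-07
Sum: 2.169e-11 + 0.00760242 + 0.0583812 + 1.55938e-07 = 0.0659838
P(Regime C | x) ≈ 0.8848

0.8848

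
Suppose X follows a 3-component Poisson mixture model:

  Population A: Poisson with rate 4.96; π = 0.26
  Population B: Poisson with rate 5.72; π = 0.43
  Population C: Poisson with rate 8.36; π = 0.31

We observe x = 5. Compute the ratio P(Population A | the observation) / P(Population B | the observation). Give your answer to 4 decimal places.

0.6339

Since P(k|x) ∝ w_k f_k(x), the posterior odds are w_i f_i(x) / (w_j f_j(x)).
Component likelihoods at x = 5:
  p_A = e^(−4.96)·4.96^5/5! = 0.175439
  p_B = e^(−5.72)·5.72^5/5! = 0.167353
  p_C = e^(−8.36)·8.36^5/5! = 0.0796431
0.0456142 / 0.0719619 ≈ 0.6339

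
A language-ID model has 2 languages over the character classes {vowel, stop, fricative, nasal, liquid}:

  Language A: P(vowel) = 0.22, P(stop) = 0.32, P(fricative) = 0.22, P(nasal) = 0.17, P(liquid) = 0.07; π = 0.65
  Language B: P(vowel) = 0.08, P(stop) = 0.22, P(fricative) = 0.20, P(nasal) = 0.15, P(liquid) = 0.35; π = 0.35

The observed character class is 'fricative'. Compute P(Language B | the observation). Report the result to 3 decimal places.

0.329

Apply Bayes' rule: the posterior for each component is proportional to its prior times its likelihood at x.
Categorical probabilities:
  f_A = P(fricative | comp) = 0.22
  f_B = P(fricative | comp) = 0.20
Unnormalised posteriors:
  w_A·f_A = 0.65 × 0.22 = 0.143
  w_B·f_B = 0.35 × 0.2 = 0.07
Normaliser: 0.143 + 0.07 = 0.213
P(Language B | data) = 0.07 / 0.213 ≈ 0.329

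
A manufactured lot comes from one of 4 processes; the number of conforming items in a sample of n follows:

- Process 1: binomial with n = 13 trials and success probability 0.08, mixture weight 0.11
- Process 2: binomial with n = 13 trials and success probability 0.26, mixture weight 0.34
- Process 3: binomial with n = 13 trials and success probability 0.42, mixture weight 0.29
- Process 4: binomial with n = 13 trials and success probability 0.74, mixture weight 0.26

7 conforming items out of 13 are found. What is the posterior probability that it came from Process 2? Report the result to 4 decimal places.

Apply Bayes' rule: the posterior for each component is proportional to its prior times its likelihood at x.
Evaluate each component's likelihood at the observed value:
  L_1 = C(13,7)·0.08^7·0.92^6 = 1716·2.09715e-08·0.606355 = 2.1821e-05
  L_2 = C(13,7)·0.26^7·0.74^6 = 1716·8.03181e-05·0.164206 = 0.0226319
  L_3 = C(13,7)·0.42^7·0.58^6 = 1716·0.00230539·0.0380687 = 0.150602
  L_4 = C(13,7)·0.74^7·0.26^6 = 1716·0.121513·0.000308916 = 0.0644139
Multiply by the mixture weights:
  π_1·L_1 = 0.11 × 2.1821e-05 = 2.40031e-06
  π_2·L_2 = 0.34 × 0.0226319 = 0.00769485
  π_3·L_3 = 0.29 × 0.150602 = 0.0436745
  π_4·L_4 = 0.26 × 0.0644139 = 0.0167476
Normaliser: 2.40031e-06 + 0.00769485 + 0.0436745 + 0.0167476 = 0.0681194
P(Process 2 | 7 conforming items out of 13) = 0.00769485 / 0.0681194 ≈ 0.1130

0.1130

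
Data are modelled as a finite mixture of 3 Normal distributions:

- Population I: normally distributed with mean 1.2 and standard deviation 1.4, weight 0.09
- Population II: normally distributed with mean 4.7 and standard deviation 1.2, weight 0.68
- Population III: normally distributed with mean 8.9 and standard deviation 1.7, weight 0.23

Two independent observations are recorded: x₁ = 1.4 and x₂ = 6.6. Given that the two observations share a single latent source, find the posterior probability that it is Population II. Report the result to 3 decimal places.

Apply Bayes' rule: the posterior for each component is proportional to its prior times its likelihood at x.
Since both observations come from the same component, the likelihood for component k is f_k(x₁)·f_k(x₂).
  L_I = [(1/(1.4·√(2π)))·exp(−(1.4−1.2)²/(2·1.4²)) = 0.284959·exp(-0.01020) = 0.282066] × [0.000167557] = 4.72621e-05
  L_II = [(1/(1.2·√(2π)))·exp(−(1.4−4.7)²/(2·1.2²)) = 0.332452·exp(-3.78125) = 0.00757797] × [0.0949189] = 0.000719293
  L_III = [(1/(1.7·√(2π)))·exp(−(1.4−8.9)²/(2·1.7²)) = 0.234672·exp(-9.73183) = 1.39309e-05] × [0.0939689] = 1.30907e-06
Unnormalised posteriors:
  π_I·L_I = 0.09 × 4.72621e-05 = 4.25359e-06
  π_II·L_II = 0.68 × 0.000719293 = 0.000489119
  π_III·L_III = 0.23 × 1.30907e-06 = 3.01086e-07
Marginal: 4.25359e-06 + 0.000489119 + 3.01086e-07 = 0.000493674
Responsibility of Population II: 0.000489119 / 0.000493674 ≈ 0.991

0.991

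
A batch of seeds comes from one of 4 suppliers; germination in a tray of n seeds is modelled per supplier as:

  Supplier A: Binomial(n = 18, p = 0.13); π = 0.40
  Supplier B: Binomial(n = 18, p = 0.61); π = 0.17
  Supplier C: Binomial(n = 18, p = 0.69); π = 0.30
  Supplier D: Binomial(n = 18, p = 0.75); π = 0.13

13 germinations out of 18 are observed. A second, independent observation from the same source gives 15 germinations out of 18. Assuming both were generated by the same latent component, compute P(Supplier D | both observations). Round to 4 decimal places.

0.4184

Posterior ∝ prior × likelihood, so P(k | x) ∝ P(Z=k) f_k(x); normalise over all components.
Since both observations come from the same component, the likelihood for component k is f_k(x₁)·f_k(x₂).
  L_A = [C(18,13)·0.13^13·0.87^5 = 8568·3.02875e-12·0.498421 = 1.29342e-08] × [2.75041e-11] = 3.55744e-19
  L_B = [C(18,13)·0.61^13·0.39^5 = 8568·0.00161915·0.00902242 = 0.125167] × [0.029163] = 0.00365024
  L_C = [C(18,13)·0.69^13·0.31^5 = 8568·0.00803597·0.00286292 = 0.197118] × [0.0930061] = 0.0183332
  L_D = [C(18,13)·0.75^13·0.25^5 = 8568·0.0237573·0.000976562 = 0.198781] × [0.170384] = 0.0338692
Multiply by the mixture weights:
  P(Z=A)·L_A = 0.40 × 3.55744e-19 = 1.42298e-19
  P(Z=B)·L_B = 0.17 × 0.00365024 = 0.000620541
  P(Z=C)·L_C = 0.30 × 0.0183332 = 0.00549995
  P(Z=D)·L_D = 0.13 × 0.0338692 = 0.004403
Denominator: 1.42298e-19 + 0.000620541 + 0.00549995 + 0.004403 = 0.0105235
P(Supplier D | x₁,x₂) = 0.004403 / 0.0105235 ≈ 0.4184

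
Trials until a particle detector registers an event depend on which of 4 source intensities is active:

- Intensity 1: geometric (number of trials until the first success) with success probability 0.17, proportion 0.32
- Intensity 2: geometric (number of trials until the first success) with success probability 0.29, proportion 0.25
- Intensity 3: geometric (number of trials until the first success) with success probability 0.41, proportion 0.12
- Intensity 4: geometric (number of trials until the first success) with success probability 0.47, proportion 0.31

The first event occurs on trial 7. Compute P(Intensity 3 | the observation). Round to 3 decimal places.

0.064

Posterior ∝ prior × likelihood, so P(k | x) ∝ w_k f_k(x); normalise over all components.
Evaluate each component's likelihood at the observed value:
  f_1 = 0.17·(1−0.17)^6 = 0.17·0.32694 = 0.0555799
  f_2 = 0.29·(1−0.29)^6 = 0.29·0.1281 = 0.0371491
  f_3 = 0.41·(1−0.41)^6 = 0.41·0.0421805 = 0.017294
  f_4 = 0.47·(1−0.47)^6 = 0.47·0.0221644 = 0.0104172
Weight by the priors:
  w_1·f_1 = 0.32 × 0.0555799 = 0.0177856
  w_2·f_2 = 0.25 × 0.0371491 = 0.00928727
  w_3·f_3 = 0.12 × 0.017294 = 0.00207528
  w_4·f_4 = 0.31 × 0.0104172 = 0.00322935
Denominator: 0.0177856 + 0.00928727 + 0.00207528 + 0.00322935 = 0.0323775
So the posterior for Intensity 3 is 0.00207528 / 0.0323775 ≈ 0.064.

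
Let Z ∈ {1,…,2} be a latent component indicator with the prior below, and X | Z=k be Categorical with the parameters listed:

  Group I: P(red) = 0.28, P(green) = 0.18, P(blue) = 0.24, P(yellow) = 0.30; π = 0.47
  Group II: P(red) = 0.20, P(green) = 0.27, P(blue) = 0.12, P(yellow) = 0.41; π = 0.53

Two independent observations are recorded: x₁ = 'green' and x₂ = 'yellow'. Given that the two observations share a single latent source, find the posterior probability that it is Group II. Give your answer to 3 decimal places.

0.698

Apply Bayes' rule: the posterior for each component is proportional to its prior times its likelihood at x.
Since both observations come from the same component, the likelihood for component k is f_k(x₁)·f_k(x₂).
  f_I = [0.18] × [0.3] = 0.054
  f_II = [0.27] × [0.41] = 0.1107
Unnormalised posteriors:
  π_I·f_I = 0.47 × 0.054 = 0.02538
  π_II·f_II = 0.53 × 0.1107 = 0.058671
Denominator: 0.02538 + 0.058671 = 0.084051
P(Group II | data) = 0.058671 / 0.084051 ≈ 0.698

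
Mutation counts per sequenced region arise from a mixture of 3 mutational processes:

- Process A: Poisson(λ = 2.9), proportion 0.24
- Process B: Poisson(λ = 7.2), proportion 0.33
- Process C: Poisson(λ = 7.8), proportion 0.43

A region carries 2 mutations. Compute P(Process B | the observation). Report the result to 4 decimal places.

0.0949

Apply Bayes' rule: the posterior for each component is proportional to its prior times its likelihood at x.
Evaluate each component's likelihood at the observed value:
  p_A = e^(−2.9)·2.9^2/2! = 0.231373
  p_B = e^(−7.2)·7.2^2/2! = 0.0193515
  p_C = e^(−7.8)·7.8^2/2! = 0.0124641
Weight by the priors:
  π_A·p_A = 0.24 × 0.231373 = 0.0555294
  π_B·p_B = 0.33 × 0.0193515 = 0.006386
  π_C·p_C = 0.43 × 0.0124641 = 0.00535958
Denominator: 0.0555294 + 0.006386 + 0.00535958 = 0.067275
Responsibility of Process B: 0.006386 / 0.067275 ≈ 0.0949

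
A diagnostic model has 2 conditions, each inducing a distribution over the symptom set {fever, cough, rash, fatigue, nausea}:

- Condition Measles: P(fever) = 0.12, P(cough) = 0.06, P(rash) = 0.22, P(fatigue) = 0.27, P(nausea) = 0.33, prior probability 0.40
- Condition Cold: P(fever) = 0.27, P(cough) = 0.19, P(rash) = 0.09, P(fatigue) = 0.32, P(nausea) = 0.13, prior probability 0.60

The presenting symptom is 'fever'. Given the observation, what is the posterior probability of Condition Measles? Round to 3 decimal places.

Apply Bayes' rule: the posterior for each component is proportional to its prior times its likelihood at x.
Evaluate each component's likelihood at the observed value:
  L_Measles = 0.12
  L_Cold = 0.27
Multiply by the mixture weights:
  w_Measles·L_Measles = 0.40 × 0.12 = 0.048
  w_Cold·L_Cold = 0.60 × 0.27 = 0.162
Evidence: 0.048 + 0.162 = 0.21
P(Condition Measles | data) = 0.048 / 0.21 ≈ 0.229

0.229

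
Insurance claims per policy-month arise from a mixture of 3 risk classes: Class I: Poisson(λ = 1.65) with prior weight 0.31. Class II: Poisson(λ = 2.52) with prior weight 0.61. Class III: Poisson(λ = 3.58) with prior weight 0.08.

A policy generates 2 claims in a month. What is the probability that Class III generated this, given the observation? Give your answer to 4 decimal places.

0.0569

P(component k | x) = P(Z=k)·f_k(x) / marginal(x), where marginal(x) = Σ_j P(Z=j)·f_j(x).
Component likelihoods at x = 2 claims:
  L_I = e^(−1.65)·1.65^2/2! = 0.261428
  L_II = e^(−2.52)·2.52^2/2! = 0.255475
  L_III = e^(−3.58)·3.58^2/2! = 0.178633
Multiply by the mixture weights:
  P(Z=I)·L_I = 0.31 × 0.261428 = 0.0810427
  P(Z=II)·L_II = 0.61 × 0.255475 = 0.15584
  P(Z=III)·L_III = 0.08 × 0.178633 = 0.0142906
Marginal: 0.0810427 + 0.15584 + 0.0142906 = 0.251173
So the posterior for Class III is 0.0142906 / 0.251173 ≈ 0.0569.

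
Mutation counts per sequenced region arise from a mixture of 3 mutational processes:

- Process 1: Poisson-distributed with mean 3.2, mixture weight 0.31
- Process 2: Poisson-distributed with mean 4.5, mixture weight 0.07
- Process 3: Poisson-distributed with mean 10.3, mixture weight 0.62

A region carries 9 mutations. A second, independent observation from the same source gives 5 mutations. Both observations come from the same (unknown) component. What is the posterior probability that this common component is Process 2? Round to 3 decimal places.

Posterior ∝ prior × likelihood, so P(k | x) ∝ w_k f_k(x); normalise over all components.
Since both observations come from the same component, the likelihood for component k is f_k(x₁)·f_k(x₂).
  L_1 = [0.00395225] × [0.113979] = 0.000450475
  L_2 = [0.0231646] × [0.170827] = 0.00395713
  L_3 = [0.120931] × [0.0324916] = 0.00392926
Weight by the priors:
  w_1·L_1 = 0.31 × 0.000450475 = 0.000139647
  w_2·L_2 = 0.07 × 0.00395713 = 0.000276999
  w_3·L_3 = 0.62 × 0.00392926 = 0.00243614
Normaliser: 0.000139647 + 0.000276999 + 0.00243614 = 0.00285279
Responsibility of Process 2: 0.000276999 / 0.00285279 ≈ 0.097

0.097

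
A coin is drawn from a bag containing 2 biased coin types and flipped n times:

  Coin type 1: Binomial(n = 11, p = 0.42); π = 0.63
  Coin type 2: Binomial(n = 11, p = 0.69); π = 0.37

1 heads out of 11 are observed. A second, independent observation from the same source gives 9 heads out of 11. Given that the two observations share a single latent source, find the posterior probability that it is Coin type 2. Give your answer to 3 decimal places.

Posterior ∝ prior × likelihood, so P(k | x) ∝ P(Z=k) f_k(x); normalise over all components.
Since both observations come from the same component, the likelihood for component k is f_k(x₁)·f_k(x₂).
  f_1 = [C(11,1)·0.42^1·0.58^10 = 11·0.42·0.00430804 = 0.0199032] × [0.00752423] = 0.000149756
  f_2 = [C(11,1)·0.69^1·0.31^10 = 11·0.69·8.19628e-06 = 6.22098e-05] × [0.187382] = 1.1657e-05
Multiply by the mixture weights:
  P(Z=1)·f_1 = 0.63 × 0.000149756 = 9.43463e-05
  P(Z=2)·f_2 = 0.37 × 1.1657e-05 = 4.31309e-06
Sum: 9.43463e-05 + 4.31309e-06 = 9.86594e-05
P(Coin type 2 | x₁, x₂) = 4.31309e-06 / 9.86594e-05 ≈ 0.044

0.044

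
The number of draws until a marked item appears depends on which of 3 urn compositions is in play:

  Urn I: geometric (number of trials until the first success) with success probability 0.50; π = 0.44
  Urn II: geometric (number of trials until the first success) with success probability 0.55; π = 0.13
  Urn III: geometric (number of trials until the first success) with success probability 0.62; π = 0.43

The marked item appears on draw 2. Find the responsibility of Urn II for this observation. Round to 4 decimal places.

The responsibility of component k is P(Z=k) f_k(x) divided by Σ_j P(Z=j) f_j(x).
Component likelihoods at x = 2:
  f_I = 0.50·(1−0.50)^1 = 0.50·0.5 = 0.25
  f_II = 0.55·(1−0.55)^1 = 0.55·0.45 = 0.2475
  f_III = 0.62·(1−0.62)^1 = 0.62·0.38 = 0.2356
Multiply by the mixture weights:
  P(Z=I)·f_I = 0.44 × 0.25 = 0.11
  P(Z=II)·f_II = 0.13 × 0.2475 = 0.032175
  P(Z=III)·f_III = 0.43 × 0.2356 = 0.101308
Evidence: 0.11 + 0.032175 + 0.101308 = 0.243483
Responsibility of Urn II: 0.032175 / 0.243483 ≈ 0.1321

0.1321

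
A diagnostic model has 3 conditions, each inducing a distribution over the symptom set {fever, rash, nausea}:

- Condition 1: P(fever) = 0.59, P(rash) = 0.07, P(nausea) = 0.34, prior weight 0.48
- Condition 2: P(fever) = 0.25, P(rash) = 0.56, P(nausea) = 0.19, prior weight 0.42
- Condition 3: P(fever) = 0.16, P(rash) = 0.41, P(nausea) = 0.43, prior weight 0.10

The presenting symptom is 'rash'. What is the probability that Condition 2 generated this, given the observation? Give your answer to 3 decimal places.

Posterior ∝ prior × likelihood, so P(k | x) ∝ P(Z=k) f_k(x); normalise over all components.
Categorical probabilities:
  f_1 = 0.07
  f_2 = 0.56
  f_3 = 0.41
Weight by the priors:
  P(Z=1)·f_1 = 0.48 × 0.07 = 0.0336
  P(Z=2)·f_2 = 0.42 × 0.56 = 0.2352
  P(Z=3)·f_3 = 0.10 × 0.41 = 0.041
Denominator: 0.0336 + 0.2352 + 0.041 = 0.3098
Responsibility of Condition 2: 0.2352 / 0.3098 ≈ 0.759

0.759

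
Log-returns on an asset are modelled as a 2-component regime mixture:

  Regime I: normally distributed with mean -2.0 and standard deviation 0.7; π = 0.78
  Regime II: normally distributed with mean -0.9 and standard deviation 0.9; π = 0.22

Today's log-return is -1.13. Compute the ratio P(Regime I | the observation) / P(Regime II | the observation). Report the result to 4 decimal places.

2.1756

The posterior odds equal the prior odds times the likelihood ratio: (w_i/w_j)·(f_i(x)/f_j(x)).
Component likelihoods at x = -1.13:
  L_I = (1/(0.7·√(2π)))·exp(−(-1.13−-2.0)²/(2·0.7²)) = 0.569918·exp(-0.77235) = 0.263261
  L_II = (1/(0.9·√(2π)))·exp(−(-1.13−-0.9)²/(2·0.9²)) = 0.443269·exp(-0.03265) = 0.429028
Odds = (0.78/0.22) × (0.263261/0.429028) = 3.54545 × 0.613621 ≈ 2.1756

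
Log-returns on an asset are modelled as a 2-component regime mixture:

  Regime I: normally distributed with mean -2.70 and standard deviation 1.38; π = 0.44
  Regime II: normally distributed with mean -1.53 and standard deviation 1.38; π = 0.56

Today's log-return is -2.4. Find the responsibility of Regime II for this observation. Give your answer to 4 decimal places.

By Bayes' theorem, P(k | x) = P(Z=k) f_k(x) / Σ_j P(Z=j) f_j(x).
Evaluate each component's likelihood at the observed value:
  L_I = 0.282338
  L_II = 0.236988
Multiply by the mixture weights:
  P(Z=I)·L_I = 0.44 × 0.282338 = 0.124229
  P(Z=II)·L_II = 0.56 × 0.236988 = 0.132713
Marginal: 0.124229 + 0.132713 = 0.256942
P(Regime II | x) ≈ 0.5165

0.5165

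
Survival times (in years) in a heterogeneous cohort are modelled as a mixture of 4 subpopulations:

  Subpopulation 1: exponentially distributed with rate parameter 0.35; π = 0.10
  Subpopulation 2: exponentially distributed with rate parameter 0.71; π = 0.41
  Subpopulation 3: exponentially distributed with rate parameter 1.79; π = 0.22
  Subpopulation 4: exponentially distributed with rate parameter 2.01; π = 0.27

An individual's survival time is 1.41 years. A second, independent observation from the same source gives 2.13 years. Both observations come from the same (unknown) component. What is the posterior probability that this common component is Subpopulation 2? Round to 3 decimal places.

By Bayes' theorem, P(k | x) = π_k f_k(x) / Σ_j π_j f_j(x).
Since both observations come from the same component, the likelihood for component k is f_k(x₁)·f_k(x₂).
  p_1 = [0.35·e^(−0.35·1.41) = 0.35·e^(−0.4935) = 0.21367] × [0.166074] = 0.035485
  p_2 = [0.71·e^(−0.71·1.41) = 0.71·e^(−1.0011) = 0.260907] × [0.156486] = 0.0408283
  p_3 = [1.79·e^(−1.79·1.41) = 1.79·e^(−2.5239) = 0.143462] × [0.0395383] = 0.00567225
  p_4 = [2.01·e^(−2.01·1.41) = 2.01·e^(−2.8341) = 0.118131] × [0.0277876] = 0.00328256
Multiply by the mixture weights:
  π_1·p_1 = 0.10 × 0.035485 = 0.0035485
  π_2·p_2 = 0.41 × 0.0408283 = 0.0167396
  π_3·p_3 = 0.22 × 0.00567225 = 0.0012479
  π_4·p_4 = 0.27 × 0.00328256 = 0.000886292
Normaliser: 0.0035485 + 0.0167396 + 0.0012479 + 0.000886292 = 0.0224223
So the posterior for Subpopulation 2 is 0.0167396 / 0.0224223 ≈ 0.747.

0.747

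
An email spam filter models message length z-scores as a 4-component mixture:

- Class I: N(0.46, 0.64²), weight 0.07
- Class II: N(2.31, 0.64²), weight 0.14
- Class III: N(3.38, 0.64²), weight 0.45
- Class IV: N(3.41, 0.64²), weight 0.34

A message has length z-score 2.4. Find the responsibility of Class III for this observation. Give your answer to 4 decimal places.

0.3700

By Bayes' theorem, P(k | x) = π_k f_k(x) / Σ_j π_j f_j(x).
Component likelihoods at x = 2.4:
  p_I = (1/(0.64·√(2π)))·exp(−(2.4−0.46)²/(2·0.64²)) = 0.623347·exp(-4.59424) = 0.00630199
  p_II = (1/(0.64·√(2π)))·exp(−(2.4−2.31)²/(2·0.64²)) = 0.623347·exp(-0.00989) = 0.617214
  p_III = (1/(0.64·√(2π)))·exp(−(2.4−3.38)²/(2·0.64²)) = 0.623347·exp(-1.17236) = 0.19301
  p_IV = (1/(0.64·√(2π)))·exp(−(2.4−3.41)²/(2·0.64²)) = 0.623347·exp(-1.24524) = 0.179444
Multiply by the mixture weights:
  π_I·p_I = 0.07 × 0.00630199 = 0.000441139
  π_II·p_II = 0.14 × 0.617214 = 0.08641
  π_III·p_III = 0.45 × 0.19301 = 0.0868544
  π_IV·p_IV = 0.34 × 0.179444 = 0.061011
Sum: 0.000441139 + 0.08641 + 0.0868544 + 0.061011 = 0.234717
P(Class III | 2.4) ≈ 0.3700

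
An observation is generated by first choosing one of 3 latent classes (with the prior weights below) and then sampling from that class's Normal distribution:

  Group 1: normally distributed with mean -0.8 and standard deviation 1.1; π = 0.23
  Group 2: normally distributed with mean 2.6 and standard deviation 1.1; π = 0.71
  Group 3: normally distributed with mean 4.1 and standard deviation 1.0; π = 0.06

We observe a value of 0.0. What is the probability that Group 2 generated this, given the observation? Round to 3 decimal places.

Apply Bayes' rule: the posterior for each component is proportional to its prior times its likelihood at x.
Normal densities:
  p_1 = (1/(1.1·√(2π)))·exp(−(0.0−-0.8)²/(2·1.1²)) = 0.362675·exp(-0.26446) = 0.278396
  p_2 = (1/(1.1·√(2π)))·exp(−(0.0−2.6)²/(2·1.1²)) = 0.362675·exp(-2.79339) = 0.0222006
  p_3 = (1/(1.0·√(2π)))·exp(−(0.0−4.1)²/(2·1.0²)) = 0.398942·exp(-8.40500) = 8.92617e-05
Prior × likelihood for each component:
  π_1·p_1 = 0.23 × 0.278396 = 0.064031
  π_2·p_2 = 0.71 × 0.0222006 = 0.0157624
  π_3·p_3 = 0.06 × 8.92617e-05 = 5.3557e-06
Sum: 0.064031 + 0.0157624 + 5.3557e-06 = 0.0797988
Responsibility of Group 2: 0.0157624 / 0.0797988 ≈ 0.198

0.198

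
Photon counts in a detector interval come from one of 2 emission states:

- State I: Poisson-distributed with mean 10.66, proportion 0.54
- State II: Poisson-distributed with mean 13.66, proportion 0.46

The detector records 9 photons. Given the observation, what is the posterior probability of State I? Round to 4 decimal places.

0.7168

By Bayes' theorem, P(k | x) = P(Z=k) f_k(x) / Σ_j P(Z=j) f_j(x).
Evaluate each component's likelihood at the observed value:
  L_I = 0.11494
  L_II = 0.0533127
Unnormalised posteriors:
  P(Z=I)·L_I = 0.54 × 0.11494 = 0.0620678
  P(Z=II)·L_II = 0.46 × 0.0533127 = 0.0245238
Denominator: 0.0620678 + 0.0245238 = 0.0865916
Responsibility of State I: 0.0620678 / 0.0865916 ≈ 0.7168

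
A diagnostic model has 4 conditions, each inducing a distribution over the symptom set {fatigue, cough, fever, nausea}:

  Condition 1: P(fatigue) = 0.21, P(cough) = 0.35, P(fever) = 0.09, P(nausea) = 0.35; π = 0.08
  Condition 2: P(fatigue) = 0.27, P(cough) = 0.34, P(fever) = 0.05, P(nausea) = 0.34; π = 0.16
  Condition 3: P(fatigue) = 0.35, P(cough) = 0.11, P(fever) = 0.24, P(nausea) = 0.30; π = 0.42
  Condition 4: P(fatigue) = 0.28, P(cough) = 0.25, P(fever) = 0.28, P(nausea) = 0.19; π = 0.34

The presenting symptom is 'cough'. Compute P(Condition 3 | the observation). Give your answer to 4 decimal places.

0.2163

By Bayes' theorem, P(k | x) = P(Z=k) f_k(x) / Σ_j P(Z=j) f_j(x).
Evaluate each component's likelihood at the observed value:
  f_1 = P(cough | comp) = 0.35
  f_2 = P(cough | comp) = 0.34
  f_3 = P(cough | comp) = 0.11
  f_4 = P(cough | comp) = 0.25
Multiply by the mixture weights:
  P(Z=1)·f_1 = 0.08 × 0.35 = 0.028
  P(Z=2)·f_2 = 0.16 × 0.34 = 0.0544
  P(Z=3)·f_3 = 0.42 × 0.11 = 0.0462
  P(Z=4)·f_4 = 0.34 × 0.25 = 0.085
Marginal: 0.028 + 0.0544 + 0.0462 + 0.085 = 0.2136
P(Condition 3 | data) = 0.0462 / 0.2136 ≈ 0.2163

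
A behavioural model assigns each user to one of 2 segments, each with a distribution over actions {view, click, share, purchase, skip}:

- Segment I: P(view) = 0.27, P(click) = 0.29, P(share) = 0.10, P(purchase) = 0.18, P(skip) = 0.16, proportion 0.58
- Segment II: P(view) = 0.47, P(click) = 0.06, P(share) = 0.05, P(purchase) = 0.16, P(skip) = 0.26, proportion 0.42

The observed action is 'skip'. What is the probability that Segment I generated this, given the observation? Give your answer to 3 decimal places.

P(component k | x) = P(Z=k)·f_k(x) / marginal(x), where marginal(x) = Σ_j P(Z=j)·f_j(x).
Evaluate each component's likelihood at the observed value:
  L_I = P(skip | comp) = 0.16
  L_II = P(skip | comp) = 0.26
Unnormalised posteriors:
  P(Z=I)·L_I = 0.58 × 0.16 = 0.0928
  P(Z=II)·L_II = 0.42 × 0.26 = 0.1092
Marginal: 0.0928 + 0.1092 = 0.202
P(Segment I | x) ≈ 0.459

0.459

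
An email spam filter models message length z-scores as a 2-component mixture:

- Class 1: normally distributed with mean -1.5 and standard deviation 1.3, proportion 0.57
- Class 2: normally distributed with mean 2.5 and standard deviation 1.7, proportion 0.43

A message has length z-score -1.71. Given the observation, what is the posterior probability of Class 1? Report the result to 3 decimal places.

0.973

The responsibility of component k is π_k f_k(x) divided by Σ_j π_j f_j(x).
Normal densities:
  L_1 = (1/(1.3·√(2π)))·exp(−(-1.71−-1.5)²/(2·1.3²)) = 0.306879·exp(-0.01305) = 0.302901
  L_2 = (1/(1.7·√(2π)))·exp(−(-1.71−2.5)²/(2·1.7²)) = 0.234672·exp(-3.06645) = 0.0109324
Weight by the priors:
  π_1·L_1 = 0.57 × 0.302901 = 0.172653
  π_2·L_2 = 0.43 × 0.0109324 = 0.00470095
Marginal: 0.172653 + 0.00470095 = 0.177354
So the posterior for Class 1 is 0.172653 / 0.177354 ≈ 0.973.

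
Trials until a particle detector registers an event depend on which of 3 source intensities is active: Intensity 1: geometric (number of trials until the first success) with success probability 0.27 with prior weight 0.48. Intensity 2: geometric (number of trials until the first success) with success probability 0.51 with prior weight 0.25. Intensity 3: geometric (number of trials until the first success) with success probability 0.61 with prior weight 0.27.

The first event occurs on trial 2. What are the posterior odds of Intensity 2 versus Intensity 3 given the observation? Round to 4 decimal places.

0.9726

Posterior odds = (w_i f_i(x)) / (w_j f_j(x)); the normalising sum cancels.
Component likelihoods at x = 2:
  L_1 = 0.27·(1−0.27)^1 = 0.27·0.73 = 0.1971
  L_2 = 0.51·(1−0.51)^1 = 0.51·0.49 = 0.2499
  L_3 = 0.61·(1−0.61)^1 = 0.61·0.39 = 0.2379
Odds = (0.25/0.27) × (0.2499/0.2379) = 0.925926 × 1.05044 ≈ 0.9726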